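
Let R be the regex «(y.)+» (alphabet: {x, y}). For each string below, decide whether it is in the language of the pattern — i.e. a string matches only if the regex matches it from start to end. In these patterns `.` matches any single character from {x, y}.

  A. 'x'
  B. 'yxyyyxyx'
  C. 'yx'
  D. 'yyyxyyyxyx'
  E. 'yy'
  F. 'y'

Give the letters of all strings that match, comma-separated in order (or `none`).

B, C, D, E

A → no match — must start with 'y'
B → match
C → match
D → match
E → match
F → no match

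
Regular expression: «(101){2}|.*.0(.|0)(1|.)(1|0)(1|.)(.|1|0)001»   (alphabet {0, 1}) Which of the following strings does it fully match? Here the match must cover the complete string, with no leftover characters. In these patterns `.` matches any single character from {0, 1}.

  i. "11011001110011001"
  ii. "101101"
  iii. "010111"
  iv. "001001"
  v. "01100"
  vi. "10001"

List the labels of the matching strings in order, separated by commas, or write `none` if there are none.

i → no match
ii. "101101" → match
iii. "010111" → no match
iv. "001001" → no match
v. "01100" → no match
vi. "10001" → no match

ii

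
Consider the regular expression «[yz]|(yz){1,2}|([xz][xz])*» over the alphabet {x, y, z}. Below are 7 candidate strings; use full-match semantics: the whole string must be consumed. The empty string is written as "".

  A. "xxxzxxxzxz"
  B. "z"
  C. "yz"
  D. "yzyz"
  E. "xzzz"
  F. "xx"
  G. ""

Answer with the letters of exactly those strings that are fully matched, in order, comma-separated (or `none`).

A → match
B → match
C → match
D → match
E → match
F → match
G → match

A, B, C, D, E, F, G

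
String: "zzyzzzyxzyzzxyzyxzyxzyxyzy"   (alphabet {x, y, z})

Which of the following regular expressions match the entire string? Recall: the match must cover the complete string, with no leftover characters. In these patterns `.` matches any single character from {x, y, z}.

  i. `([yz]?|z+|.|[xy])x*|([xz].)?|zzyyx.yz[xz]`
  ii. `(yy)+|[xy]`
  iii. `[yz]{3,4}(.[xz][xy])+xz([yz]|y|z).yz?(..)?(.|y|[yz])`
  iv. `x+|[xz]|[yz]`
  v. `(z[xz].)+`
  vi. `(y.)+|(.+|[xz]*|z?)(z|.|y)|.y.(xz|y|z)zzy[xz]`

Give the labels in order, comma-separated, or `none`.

i → no match
ii → no match
iii → match
iv → no match
v → no match
vi → match

iii, vi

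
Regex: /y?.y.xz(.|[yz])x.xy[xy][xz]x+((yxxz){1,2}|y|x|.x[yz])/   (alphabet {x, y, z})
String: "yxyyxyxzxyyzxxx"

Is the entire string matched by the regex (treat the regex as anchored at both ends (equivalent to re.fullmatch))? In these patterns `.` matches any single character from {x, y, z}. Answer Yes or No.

No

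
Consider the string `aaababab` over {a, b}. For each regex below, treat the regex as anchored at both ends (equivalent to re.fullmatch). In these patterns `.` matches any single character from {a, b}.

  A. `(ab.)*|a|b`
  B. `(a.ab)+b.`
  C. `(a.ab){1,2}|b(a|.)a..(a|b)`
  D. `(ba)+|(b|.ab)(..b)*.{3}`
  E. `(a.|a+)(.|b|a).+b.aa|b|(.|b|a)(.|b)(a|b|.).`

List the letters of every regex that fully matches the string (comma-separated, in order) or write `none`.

A → no match
B → no match
C → match
D → no match
E → no match

C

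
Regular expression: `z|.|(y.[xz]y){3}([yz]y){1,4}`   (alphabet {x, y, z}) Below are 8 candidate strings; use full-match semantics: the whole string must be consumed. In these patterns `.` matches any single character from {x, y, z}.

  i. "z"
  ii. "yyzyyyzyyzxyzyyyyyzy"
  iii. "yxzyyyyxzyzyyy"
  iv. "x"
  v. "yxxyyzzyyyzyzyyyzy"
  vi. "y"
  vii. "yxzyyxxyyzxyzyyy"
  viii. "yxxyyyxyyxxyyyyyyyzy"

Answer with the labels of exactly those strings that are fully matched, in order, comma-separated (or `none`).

i, ii, iv, v, vi, vii, viii

i → match
ii → match
iii → no match
iv → match
v → match
vi → match
vii → match
viii → match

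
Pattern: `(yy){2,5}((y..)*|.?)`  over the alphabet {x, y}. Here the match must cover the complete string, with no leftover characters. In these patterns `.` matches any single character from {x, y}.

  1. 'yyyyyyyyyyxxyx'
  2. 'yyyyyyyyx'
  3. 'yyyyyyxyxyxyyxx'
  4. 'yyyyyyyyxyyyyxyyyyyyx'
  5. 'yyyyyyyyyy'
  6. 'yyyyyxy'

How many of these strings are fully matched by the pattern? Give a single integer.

4

1 → no match
2 → match
3 → no match
4 → match
5 → match
6 → match
Total matched: 4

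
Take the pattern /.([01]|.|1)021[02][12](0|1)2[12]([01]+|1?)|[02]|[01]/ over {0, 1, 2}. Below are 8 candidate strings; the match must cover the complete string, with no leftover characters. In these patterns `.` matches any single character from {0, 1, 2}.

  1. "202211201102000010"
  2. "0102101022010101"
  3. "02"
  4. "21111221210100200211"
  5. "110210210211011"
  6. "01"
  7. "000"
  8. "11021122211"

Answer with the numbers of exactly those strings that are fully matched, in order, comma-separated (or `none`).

2

1 → no match
2 → match
3. "02" → no match
4 → no match
5 → no match
6. "01" → no match
7. "000" → no match
8. "11021122211" → no match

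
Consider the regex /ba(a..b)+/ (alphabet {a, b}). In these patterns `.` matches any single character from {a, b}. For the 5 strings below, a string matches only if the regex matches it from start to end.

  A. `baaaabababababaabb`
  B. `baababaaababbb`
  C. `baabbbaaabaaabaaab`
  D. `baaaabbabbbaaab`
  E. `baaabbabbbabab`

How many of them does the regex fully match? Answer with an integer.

4

A → match
B → match
C → match
D → no match
E → match
Total matched: 4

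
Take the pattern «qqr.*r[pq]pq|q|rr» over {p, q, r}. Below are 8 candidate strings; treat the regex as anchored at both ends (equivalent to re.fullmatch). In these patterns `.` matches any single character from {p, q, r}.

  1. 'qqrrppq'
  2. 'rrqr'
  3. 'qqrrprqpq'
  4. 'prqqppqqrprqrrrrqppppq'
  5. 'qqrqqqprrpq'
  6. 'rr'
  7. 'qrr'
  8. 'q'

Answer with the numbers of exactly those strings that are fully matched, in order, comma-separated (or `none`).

1, 3, 6, 8

1 → match
2 → no match
3 → match
4 → no match
5 → no match
6 → match
7 → no match
8 → match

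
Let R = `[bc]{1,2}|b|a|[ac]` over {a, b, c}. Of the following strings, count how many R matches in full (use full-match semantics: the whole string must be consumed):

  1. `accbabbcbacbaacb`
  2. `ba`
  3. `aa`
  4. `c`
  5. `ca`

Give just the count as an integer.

1

1 → no match
2 → no match
3 → no match
4 → match
5 → no match
Total matched: 1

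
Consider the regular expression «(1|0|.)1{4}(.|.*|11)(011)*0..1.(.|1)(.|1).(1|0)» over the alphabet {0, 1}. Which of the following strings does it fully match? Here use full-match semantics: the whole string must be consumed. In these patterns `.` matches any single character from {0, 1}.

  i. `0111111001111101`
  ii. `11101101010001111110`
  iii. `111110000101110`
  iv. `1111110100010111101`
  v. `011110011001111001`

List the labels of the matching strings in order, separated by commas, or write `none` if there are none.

i → match
ii → no match
iii → match
iv → match
v → match

i, iii, iv, v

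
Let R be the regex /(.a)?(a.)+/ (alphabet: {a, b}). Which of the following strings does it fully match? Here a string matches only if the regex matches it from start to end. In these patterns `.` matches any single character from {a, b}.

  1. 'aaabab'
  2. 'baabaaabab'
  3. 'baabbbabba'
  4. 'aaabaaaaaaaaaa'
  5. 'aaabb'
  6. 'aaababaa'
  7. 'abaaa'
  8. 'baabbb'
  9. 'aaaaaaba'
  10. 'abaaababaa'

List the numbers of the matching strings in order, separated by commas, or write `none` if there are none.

1 → match
2 → match
3 → no match
4 → match
5 → no match
6 → match
7 → no match
8 → no match
9 → no match
10 → match

1, 2, 4, 6, 10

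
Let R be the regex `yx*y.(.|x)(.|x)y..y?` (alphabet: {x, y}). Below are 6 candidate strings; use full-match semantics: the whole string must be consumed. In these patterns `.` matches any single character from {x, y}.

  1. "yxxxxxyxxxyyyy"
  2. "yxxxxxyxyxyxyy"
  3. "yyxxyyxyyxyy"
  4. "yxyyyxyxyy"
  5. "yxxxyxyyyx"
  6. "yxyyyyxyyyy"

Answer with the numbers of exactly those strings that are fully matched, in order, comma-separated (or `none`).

1 → match
2 → match
3 → no match
4 → match
5 → no match
6 → no match

1, 2, 4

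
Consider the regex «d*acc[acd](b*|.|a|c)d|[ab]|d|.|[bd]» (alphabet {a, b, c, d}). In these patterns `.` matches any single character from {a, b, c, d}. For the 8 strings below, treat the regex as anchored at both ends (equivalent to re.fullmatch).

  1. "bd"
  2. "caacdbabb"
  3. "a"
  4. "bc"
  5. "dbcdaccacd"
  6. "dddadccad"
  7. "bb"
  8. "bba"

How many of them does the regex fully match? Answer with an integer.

1

1 → no match
2 → no match
3 → match
4 → no match
5 → no match
6 → no match
7 → no match
8 → no match
Total matched: 1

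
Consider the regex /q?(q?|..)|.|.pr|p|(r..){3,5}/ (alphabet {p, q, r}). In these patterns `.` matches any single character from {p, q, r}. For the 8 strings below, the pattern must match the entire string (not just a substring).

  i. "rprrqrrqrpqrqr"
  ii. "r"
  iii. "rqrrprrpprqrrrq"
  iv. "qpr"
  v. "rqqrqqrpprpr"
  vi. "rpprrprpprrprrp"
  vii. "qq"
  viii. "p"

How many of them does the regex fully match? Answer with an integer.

7

i → no match
ii → match
iii → match
iv → match
v → match
vi → match
vii → match
viii → match
Total matched: 7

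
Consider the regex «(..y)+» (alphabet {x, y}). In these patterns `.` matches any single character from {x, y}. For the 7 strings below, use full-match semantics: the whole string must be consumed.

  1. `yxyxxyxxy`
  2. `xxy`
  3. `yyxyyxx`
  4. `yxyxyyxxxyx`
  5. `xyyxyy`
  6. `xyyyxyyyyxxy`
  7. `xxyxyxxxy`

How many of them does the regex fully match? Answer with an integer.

1 → match
2 → match
3 → no match — must end with `y`
4 → no match — must end with `y`
5 → match
6 → match
7 → no match
Total matched: 4

4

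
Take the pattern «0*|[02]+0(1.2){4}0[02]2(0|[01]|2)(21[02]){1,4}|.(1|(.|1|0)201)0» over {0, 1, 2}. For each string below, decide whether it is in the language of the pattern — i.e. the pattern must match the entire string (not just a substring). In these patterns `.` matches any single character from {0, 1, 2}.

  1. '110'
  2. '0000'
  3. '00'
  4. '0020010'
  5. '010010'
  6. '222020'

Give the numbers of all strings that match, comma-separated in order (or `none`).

1, 2, 3

1 → match
2 → match
3 → match
4 → no match
5 → no match
6 → no match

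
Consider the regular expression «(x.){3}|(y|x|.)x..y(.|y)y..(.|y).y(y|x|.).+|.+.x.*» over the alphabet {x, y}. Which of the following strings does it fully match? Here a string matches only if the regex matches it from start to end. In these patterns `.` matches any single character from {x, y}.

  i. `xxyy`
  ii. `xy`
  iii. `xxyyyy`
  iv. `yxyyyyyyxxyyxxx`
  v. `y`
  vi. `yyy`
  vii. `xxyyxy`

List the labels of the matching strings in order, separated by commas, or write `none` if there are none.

i. `xxyy` → no match
ii. `xy` → no match
iii. `xxyyyy` → no match
iv → match
v. `y` → no match
vi. `yyy` → no match
vii. `xxyyxy` → match

iv, vii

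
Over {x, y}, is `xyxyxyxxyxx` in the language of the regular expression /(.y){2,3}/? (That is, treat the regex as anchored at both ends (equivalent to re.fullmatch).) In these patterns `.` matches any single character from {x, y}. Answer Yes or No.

Every match must end with `y`, but `xyxyxyxxyxx` does not.

No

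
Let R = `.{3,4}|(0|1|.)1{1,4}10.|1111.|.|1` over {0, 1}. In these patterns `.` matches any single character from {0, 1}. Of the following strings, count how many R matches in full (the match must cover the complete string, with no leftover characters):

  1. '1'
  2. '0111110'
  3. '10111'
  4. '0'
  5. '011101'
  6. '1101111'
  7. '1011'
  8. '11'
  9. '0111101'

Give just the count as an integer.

5

1 → match
2 → no match
3 → no match
4 → match
5 → match
6 → no match
7 → match
8 → no match
9 → match
Total matched: 5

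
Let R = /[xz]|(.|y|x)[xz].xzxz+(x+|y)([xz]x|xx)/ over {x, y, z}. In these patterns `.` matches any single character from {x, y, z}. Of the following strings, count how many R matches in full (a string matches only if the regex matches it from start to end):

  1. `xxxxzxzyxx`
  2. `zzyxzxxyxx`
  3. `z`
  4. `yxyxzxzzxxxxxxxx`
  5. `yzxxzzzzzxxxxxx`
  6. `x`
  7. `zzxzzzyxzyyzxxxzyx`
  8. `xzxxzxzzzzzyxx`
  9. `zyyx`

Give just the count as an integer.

1 → match
2 → no match
3 → match
4 → match
5 → no match
6 → match
7 → no match
8 → match
9 → no match
Total matched: 5

5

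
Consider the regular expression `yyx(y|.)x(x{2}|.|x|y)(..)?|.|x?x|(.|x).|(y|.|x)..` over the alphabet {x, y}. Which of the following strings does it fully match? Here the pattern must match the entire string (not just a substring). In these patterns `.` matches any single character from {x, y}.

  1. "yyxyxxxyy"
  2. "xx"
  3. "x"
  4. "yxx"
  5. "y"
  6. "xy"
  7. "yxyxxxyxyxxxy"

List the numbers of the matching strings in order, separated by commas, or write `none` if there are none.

1. "yyxyxxxyy" → match
2. "xx" → match
3. "x" → match
4. "yxx" → match
5. "y" → match
6. "xy" → match
7 → no match

1, 2, 3, 4, 5, 6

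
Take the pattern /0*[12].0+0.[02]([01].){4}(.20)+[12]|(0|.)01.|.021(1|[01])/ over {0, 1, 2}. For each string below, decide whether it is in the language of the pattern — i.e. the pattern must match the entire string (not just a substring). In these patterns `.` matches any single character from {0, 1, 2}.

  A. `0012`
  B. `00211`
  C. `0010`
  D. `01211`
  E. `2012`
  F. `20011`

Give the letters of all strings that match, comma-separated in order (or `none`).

A, B, C, E

A → match
B → match
C → match
D → no match
E → match
F → no match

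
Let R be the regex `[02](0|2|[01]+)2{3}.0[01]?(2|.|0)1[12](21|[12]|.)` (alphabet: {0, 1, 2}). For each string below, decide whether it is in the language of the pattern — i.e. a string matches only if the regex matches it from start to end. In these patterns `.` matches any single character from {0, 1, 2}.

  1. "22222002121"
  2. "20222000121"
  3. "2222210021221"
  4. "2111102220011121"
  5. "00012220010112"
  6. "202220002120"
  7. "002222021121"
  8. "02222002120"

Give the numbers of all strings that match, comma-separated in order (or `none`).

1, 2, 3, 4, 5, 6, 7, 8

1 → match
2 → match
3 → match
4 → match
5 → match
6 → match
7 → match
8 → match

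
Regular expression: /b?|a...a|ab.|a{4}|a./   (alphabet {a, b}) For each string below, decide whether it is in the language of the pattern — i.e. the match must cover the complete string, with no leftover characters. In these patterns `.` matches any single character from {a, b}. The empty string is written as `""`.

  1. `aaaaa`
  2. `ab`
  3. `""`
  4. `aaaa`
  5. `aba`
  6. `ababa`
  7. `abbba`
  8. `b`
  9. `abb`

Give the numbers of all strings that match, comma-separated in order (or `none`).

1 → match
2 → match
3 → match
4 → match
5 → match
6 → match
7 → match
8 → match
9 → match

1, 2, 3, 4, 5, 6, 7, 8, 9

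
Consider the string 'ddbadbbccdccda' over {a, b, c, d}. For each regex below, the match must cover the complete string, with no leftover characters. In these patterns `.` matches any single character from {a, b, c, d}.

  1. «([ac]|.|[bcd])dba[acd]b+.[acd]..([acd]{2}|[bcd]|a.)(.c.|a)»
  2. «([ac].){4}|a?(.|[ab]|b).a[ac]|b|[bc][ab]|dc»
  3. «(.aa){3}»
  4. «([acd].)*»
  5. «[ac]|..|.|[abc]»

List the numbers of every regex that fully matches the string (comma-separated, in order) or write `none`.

1 → match
2 → no match
3 → no match — must end with 'aa'
4 → no match
5 → no match

1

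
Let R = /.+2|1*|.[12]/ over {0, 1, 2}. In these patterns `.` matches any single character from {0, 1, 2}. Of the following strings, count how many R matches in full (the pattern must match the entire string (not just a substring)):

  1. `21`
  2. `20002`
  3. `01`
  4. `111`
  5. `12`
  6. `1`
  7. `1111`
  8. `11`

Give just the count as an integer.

1 → match
2 → match
3 → match
4 → match
5 → match
6 → match
7 → match
8 → match
Total matched: 8

8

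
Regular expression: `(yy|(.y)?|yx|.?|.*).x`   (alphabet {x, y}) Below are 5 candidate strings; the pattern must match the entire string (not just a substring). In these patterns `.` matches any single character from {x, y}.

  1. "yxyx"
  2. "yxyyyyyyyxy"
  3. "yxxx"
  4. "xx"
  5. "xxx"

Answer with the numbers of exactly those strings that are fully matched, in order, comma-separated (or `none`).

1 → match
2 → no match — must end with "x"
3 → match
4 → match
5 → match

1, 3, 4, 5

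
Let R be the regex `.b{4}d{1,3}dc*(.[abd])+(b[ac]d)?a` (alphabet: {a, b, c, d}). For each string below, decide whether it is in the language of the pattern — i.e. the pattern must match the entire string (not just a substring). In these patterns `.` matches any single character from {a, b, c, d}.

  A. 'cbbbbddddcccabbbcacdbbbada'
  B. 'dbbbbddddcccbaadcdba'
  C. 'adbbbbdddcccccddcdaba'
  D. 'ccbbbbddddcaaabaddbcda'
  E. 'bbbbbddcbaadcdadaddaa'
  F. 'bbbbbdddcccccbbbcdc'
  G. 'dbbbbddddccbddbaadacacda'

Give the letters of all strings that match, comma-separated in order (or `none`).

A, E, G

A → match
B → no match
C → no match
D → no match
E → match
F → no match — must end with 'a'
G → match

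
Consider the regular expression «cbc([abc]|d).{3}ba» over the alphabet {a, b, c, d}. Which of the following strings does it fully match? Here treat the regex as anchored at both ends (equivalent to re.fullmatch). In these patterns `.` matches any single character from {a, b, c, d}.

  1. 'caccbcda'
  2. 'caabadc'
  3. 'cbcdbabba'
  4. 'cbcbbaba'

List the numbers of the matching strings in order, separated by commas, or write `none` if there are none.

3

1. 'caccbcda' → no match — must start with 'cbc'
2. 'caabadc' → no match — must start with 'cbc'
3. 'cbcdbabba' → match
4. 'cbcbbaba' → no match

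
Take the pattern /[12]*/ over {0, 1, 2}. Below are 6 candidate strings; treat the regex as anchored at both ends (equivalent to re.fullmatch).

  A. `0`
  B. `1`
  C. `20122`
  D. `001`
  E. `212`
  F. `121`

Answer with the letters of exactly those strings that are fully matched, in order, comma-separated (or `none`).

B, E, F

A → no match
B → match
C → no match
D → no match
E → match
F → match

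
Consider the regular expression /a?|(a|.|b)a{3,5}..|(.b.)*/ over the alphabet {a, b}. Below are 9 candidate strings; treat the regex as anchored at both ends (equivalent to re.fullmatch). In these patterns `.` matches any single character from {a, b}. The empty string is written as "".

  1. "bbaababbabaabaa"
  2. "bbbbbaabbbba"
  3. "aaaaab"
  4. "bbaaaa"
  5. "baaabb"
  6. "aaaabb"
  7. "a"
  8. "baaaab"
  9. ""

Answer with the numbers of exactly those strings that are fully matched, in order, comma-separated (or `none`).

1 → no match
2 → match
3 → match
4 → no match
5 → match
6 → match
7 → match
8 → match
9 → match

2, 3, 5, 6, 7, 8, 9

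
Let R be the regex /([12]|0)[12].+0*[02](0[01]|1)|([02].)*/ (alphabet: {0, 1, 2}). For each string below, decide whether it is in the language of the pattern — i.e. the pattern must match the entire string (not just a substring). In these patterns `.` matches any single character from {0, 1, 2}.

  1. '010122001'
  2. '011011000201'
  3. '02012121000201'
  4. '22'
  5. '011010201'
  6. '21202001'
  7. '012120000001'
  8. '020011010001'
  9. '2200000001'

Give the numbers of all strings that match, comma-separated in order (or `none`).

1 → match
2 → match
3 → match
4 → match
5 → match
6 → match
7 → match
8 → match
9 → match

1, 2, 3, 4, 5, 6, 7, 8, 9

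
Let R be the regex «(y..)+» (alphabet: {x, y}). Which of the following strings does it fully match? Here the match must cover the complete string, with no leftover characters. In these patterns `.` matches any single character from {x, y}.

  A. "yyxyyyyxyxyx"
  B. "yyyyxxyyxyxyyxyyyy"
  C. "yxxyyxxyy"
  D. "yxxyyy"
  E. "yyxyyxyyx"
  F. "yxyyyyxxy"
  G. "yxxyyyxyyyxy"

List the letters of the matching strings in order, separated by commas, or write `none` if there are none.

A → no match
B → match
C → no match
D → match
E → match
F → no match
G → no match

B, D, E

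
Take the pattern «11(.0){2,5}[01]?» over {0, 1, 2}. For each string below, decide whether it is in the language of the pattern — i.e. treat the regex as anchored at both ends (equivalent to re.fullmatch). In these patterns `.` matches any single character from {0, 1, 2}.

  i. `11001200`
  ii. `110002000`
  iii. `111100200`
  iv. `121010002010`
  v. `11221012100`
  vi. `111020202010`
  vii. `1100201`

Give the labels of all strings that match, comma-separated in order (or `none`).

i → no match
ii → no match
iii → no match
iv → no match — must start with `11`
v → no match
vi → match
vii → match

vi, vii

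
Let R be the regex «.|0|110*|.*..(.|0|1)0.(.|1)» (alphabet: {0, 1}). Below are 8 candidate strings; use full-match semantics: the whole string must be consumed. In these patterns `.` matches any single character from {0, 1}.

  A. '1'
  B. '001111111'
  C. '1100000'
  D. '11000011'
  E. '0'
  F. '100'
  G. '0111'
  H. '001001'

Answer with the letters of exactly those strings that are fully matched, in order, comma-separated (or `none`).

A, C, D, E, H

A → match
B → no match
C → match
D → match
E → match
F → no match
G → no match
H → match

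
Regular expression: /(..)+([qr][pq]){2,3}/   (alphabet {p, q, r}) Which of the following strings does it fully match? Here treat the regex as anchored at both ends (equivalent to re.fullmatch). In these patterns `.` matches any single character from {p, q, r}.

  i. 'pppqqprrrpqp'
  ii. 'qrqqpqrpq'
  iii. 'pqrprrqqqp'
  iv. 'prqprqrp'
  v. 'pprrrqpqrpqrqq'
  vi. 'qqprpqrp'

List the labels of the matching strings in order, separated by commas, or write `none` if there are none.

i → match
ii → no match
iii → match
iv → match
v → no match
vi → no match

i, iii, iv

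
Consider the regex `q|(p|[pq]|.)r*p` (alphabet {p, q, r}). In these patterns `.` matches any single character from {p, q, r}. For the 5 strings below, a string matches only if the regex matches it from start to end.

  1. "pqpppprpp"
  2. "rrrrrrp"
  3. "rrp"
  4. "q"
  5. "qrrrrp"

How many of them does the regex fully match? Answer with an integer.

4

1 → no match
2 → match
3 → match
4 → match
5 → match
Total matched: 4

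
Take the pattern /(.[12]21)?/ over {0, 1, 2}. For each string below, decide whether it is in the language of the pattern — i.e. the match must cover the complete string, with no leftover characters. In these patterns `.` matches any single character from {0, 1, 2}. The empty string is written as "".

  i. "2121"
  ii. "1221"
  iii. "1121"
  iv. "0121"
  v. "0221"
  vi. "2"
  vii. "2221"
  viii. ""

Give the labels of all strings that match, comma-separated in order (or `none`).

i, ii, iii, iv, v, vii, viii

i → match
ii → match
iii → match
iv → match
v → match
vi → no match
vii → match
viii → match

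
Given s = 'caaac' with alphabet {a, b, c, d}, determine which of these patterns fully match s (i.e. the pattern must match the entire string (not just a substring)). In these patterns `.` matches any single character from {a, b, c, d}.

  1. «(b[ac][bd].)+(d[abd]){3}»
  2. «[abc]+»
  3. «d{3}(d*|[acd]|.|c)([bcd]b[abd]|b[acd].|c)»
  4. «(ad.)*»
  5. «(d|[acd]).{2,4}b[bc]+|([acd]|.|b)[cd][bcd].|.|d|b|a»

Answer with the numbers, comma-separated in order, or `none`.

2

1 → no match — must start with 'b'
2 → match
3 → no match — must start with 'd'
4 → no match
5 → no match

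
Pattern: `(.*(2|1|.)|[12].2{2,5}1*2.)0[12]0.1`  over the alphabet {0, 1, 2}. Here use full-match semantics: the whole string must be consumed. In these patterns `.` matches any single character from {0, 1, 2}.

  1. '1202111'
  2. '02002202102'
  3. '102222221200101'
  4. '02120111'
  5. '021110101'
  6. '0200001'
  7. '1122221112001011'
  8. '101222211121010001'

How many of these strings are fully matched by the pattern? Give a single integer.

1

1. '1202111' → no match
2. '02002202102' → no match — must end with '1'
3 → no match
4. '02120111' → no match
5. '021110101' → no match
6. '0200001' → no match
7 → match
8 → no match
Total matched: 1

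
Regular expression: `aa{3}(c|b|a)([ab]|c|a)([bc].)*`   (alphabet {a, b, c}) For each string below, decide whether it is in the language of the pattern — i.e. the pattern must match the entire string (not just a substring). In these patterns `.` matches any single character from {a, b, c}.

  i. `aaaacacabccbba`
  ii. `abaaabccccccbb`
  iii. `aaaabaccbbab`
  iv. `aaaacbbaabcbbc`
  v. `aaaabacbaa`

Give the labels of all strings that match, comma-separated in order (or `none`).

i → match
ii → no match — must start with `aa`
iii. `aaaabaccbbab` → no match
iv → no match
v. `aaaabacbaa` → no match

i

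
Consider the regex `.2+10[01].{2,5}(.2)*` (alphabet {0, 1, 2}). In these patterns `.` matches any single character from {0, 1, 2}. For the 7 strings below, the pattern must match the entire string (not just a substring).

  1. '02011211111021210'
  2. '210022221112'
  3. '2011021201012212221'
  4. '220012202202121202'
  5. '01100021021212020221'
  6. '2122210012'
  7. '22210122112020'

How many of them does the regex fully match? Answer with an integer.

1 → no match
2 → no match
3 → no match
4 → no match
5 → no match
6 → no match
7 → no match
Total matched: 0

0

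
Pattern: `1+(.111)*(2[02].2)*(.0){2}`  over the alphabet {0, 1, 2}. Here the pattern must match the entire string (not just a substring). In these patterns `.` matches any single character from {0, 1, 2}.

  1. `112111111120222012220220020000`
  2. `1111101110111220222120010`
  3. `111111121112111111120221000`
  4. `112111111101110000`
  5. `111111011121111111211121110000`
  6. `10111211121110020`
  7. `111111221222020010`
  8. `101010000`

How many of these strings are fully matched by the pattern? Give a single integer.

1 → match
2 → match
3 → match
4 → match
5 → match
6 → match
7 → match
8 → no match
Total matched: 7

7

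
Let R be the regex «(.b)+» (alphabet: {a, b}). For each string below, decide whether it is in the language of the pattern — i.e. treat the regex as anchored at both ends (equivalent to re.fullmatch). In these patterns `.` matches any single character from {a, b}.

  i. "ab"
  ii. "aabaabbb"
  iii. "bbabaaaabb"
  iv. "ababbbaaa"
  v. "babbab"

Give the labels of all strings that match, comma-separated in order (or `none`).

i → match
ii → no match
iii → no match
iv → no match — must end with "b"
v → no match

i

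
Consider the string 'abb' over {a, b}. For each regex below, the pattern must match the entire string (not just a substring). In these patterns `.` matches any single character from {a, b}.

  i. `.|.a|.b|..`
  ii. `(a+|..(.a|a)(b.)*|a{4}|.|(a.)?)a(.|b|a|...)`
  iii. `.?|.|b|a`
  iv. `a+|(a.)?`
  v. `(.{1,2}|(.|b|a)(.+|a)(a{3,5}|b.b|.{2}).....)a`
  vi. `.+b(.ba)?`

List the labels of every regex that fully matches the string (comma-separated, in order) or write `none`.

i → no match
ii → no match
iii → no match
iv → no match
v → no match — must end with 'a'
vi → match

vi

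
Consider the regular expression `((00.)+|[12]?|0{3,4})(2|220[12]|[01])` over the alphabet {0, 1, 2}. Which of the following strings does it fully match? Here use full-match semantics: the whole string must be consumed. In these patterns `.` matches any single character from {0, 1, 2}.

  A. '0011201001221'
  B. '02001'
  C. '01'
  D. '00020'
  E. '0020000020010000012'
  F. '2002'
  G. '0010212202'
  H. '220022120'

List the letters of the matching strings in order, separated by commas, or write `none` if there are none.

E

A → no match
B → no match
C → no match
D → no match
E → match
F → no match
G → no match
H → no match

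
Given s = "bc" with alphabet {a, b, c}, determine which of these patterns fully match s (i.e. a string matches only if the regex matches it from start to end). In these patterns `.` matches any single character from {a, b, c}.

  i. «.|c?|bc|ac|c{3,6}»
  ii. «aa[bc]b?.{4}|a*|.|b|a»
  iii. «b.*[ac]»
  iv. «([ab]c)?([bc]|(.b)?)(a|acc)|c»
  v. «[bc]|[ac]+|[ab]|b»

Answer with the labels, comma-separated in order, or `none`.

i → match
ii → no match
iii → match
iv → no match
v → no match

i, iii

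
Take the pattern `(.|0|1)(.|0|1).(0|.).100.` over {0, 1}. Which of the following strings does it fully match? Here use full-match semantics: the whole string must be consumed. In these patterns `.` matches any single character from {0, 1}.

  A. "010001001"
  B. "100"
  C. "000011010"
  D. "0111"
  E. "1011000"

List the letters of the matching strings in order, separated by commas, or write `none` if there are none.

A → match
B → no match
C → no match
D → no match
E → no match

A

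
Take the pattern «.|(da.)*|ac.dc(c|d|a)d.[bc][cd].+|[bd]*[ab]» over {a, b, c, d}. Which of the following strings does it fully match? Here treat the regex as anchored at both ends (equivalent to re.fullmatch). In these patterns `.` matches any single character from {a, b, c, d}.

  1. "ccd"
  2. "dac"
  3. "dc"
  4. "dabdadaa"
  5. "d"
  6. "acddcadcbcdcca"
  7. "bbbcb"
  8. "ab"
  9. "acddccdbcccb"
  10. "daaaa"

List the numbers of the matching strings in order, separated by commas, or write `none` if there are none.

1 → no match
2 → match
3 → no match
4 → no match
5 → match
6 → match
7 → no match
8 → no match
9 → match
10 → no match

2, 5, 6, 9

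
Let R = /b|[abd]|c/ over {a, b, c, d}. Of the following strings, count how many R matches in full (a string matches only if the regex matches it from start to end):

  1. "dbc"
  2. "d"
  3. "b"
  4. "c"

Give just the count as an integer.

3

1 → no match
2 → match
3 → match
4 → match
Total matched: 3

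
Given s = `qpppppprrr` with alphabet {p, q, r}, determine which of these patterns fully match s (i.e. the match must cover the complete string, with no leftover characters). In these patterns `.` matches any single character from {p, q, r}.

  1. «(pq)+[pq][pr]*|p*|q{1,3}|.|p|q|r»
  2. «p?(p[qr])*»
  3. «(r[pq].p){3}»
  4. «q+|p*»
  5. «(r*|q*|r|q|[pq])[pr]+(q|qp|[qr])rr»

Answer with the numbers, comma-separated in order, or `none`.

5

1 → no match
2 → no match
3 → no match — must start with `r`
4 → no match
5 → match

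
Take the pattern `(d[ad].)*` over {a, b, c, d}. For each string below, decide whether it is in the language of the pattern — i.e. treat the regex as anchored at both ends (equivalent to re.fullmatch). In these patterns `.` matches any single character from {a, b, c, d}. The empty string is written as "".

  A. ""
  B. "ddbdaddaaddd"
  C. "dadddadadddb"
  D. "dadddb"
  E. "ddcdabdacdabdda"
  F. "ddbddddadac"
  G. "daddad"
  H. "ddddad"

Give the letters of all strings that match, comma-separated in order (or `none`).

A → match
B → match
C → match
D → match
E → match
F → no match
G → match
H → match

A, B, C, D, E, G, H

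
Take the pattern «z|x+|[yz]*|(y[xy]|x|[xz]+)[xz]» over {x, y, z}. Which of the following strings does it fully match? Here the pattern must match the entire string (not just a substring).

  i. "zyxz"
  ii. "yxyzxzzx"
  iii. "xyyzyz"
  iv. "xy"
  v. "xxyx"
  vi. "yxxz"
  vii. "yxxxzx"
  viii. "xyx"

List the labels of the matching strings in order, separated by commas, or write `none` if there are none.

i. "zyxz" → no match
ii. "yxyzxzzx" → no match
iii. "xyyzyz" → no match
iv. "xy" → no match
v. "xxyx" → no match
vi. "yxxz" → no match
vii. "yxxxzx" → no match
viii. "xyx" → no match

none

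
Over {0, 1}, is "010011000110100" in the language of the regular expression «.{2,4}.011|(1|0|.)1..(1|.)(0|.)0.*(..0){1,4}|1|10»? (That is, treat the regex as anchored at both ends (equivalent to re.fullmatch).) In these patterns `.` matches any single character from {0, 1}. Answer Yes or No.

Yes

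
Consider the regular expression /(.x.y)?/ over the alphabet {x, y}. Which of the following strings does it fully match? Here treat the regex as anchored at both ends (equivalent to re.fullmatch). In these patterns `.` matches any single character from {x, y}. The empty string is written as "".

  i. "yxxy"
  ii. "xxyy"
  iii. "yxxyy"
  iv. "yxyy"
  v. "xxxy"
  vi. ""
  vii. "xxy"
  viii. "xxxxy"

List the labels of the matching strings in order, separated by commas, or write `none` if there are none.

i, ii, iv, v, vi

i → match
ii → match
iii → no match
iv → match
v → match
vi → match
vii → no match
viii → no match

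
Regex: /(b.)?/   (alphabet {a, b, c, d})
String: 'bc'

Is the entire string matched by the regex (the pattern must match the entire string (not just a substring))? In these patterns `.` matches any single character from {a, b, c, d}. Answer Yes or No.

Yes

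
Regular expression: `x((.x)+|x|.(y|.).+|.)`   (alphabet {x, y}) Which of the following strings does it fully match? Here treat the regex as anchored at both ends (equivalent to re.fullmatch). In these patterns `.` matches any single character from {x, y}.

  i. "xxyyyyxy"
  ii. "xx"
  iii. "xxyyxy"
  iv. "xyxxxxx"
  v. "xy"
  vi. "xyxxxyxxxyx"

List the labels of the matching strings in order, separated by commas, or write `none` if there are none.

i → match
ii → match
iii → match
iv → match
v → match
vi → match

i, ii, iii, iv, v, vi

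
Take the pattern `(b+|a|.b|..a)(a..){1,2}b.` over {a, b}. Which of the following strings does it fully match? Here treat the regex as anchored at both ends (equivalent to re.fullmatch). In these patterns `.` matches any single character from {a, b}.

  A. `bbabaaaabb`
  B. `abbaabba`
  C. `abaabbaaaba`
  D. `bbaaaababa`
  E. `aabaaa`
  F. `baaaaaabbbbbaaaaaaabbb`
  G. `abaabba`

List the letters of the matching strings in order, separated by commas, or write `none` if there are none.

A. `bbabaaaabb` → match
B. `abbaabba` → no match
C. `abaabbaaaba` → match
D. `bbaaaababa` → match
E. `aabaaa` → no match
F → no match
G. `abaabba` → match

A, C, D, G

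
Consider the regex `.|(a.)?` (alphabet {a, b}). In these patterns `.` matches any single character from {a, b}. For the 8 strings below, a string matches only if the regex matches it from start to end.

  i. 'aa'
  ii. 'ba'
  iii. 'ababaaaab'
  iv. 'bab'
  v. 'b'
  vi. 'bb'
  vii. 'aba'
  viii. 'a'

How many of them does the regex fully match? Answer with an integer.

i → match
ii → no match
iii → no match
iv → no match
v → match
vi → no match
vii → no match
viii → match
Total matched: 3

3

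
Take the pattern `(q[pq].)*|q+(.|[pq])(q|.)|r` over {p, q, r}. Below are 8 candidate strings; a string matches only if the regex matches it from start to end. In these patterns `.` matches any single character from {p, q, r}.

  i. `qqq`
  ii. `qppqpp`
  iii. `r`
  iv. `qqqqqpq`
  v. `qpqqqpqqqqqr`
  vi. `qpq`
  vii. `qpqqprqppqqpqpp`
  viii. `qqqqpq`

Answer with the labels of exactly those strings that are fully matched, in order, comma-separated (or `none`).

i, ii, iii, iv, v, vi, vii, viii

i → match
ii → match
iii → match
iv → match
v → match
vi → match
vii → match
viii → match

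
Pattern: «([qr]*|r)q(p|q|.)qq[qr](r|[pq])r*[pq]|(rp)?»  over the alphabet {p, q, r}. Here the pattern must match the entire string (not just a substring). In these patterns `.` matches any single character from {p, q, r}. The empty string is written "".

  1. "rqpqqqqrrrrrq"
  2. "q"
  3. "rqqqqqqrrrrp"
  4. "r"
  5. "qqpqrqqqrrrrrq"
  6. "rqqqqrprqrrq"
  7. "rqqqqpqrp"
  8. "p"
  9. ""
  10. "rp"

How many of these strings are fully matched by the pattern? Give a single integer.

4

1 → match
2 → no match
3 → match
4 → no match
5 → no match
6 → no match
7 → no match
8 → no match
9 → match
10 → match
Total matched: 4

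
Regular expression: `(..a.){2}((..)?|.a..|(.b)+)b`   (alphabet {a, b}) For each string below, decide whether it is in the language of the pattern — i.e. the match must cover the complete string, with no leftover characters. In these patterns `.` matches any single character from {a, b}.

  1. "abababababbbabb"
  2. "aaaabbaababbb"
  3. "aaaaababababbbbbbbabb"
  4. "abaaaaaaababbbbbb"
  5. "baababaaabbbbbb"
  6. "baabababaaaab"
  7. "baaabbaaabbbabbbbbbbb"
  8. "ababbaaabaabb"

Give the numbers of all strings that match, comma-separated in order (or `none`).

1 → match
2 → match
3 → match
4 → match
5 → match
6 → match
7 → match
8 → match

1, 2, 3, 4, 5, 6, 7, 8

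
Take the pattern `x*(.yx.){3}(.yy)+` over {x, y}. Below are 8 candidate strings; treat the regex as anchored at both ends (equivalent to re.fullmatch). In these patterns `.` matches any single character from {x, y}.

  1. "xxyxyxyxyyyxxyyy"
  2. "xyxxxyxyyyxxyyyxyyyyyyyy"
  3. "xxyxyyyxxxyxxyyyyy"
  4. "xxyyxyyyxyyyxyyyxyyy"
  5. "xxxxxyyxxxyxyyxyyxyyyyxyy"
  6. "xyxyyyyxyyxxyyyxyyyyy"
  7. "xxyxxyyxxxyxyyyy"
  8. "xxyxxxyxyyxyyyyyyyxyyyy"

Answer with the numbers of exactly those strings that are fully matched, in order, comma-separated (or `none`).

1, 2, 7

1 → match
2 → match
3 → no match
4 → no match
5 → no match
6 → no match
7 → match
8 → no match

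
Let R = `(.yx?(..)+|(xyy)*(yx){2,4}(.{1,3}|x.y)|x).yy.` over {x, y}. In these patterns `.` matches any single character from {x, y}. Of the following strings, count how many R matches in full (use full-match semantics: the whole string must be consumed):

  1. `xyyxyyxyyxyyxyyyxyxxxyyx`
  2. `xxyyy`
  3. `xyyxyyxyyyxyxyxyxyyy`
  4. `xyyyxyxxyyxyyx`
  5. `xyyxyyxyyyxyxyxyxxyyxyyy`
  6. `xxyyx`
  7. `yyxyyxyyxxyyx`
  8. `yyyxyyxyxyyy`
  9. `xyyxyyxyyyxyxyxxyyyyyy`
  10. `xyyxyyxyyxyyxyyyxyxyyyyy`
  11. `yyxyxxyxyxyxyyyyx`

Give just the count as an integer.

11

1 → match
2 → match
3 → match
4 → match
5 → match
6 → match
7 → match
8 → match
9 → match
10 → match
11 → match
Total matched: 11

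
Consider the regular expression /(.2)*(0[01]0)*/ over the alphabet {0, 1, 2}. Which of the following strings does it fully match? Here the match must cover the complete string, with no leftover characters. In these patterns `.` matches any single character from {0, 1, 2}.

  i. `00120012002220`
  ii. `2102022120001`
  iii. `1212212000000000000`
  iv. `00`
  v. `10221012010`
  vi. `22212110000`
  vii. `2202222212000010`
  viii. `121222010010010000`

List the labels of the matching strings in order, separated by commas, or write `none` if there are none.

i → no match
ii → no match
iii → no match
iv → no match
v → no match
vi → no match
vii → match
viii → match

vii, viii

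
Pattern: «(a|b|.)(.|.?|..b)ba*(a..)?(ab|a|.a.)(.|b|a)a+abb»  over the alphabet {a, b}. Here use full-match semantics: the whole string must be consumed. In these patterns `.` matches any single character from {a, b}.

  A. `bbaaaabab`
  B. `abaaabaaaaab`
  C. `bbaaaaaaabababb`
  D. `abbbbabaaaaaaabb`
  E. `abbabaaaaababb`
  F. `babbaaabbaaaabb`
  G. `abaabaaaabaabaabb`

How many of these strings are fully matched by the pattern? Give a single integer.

A → no match — must end with `aabb`
B → no match — must end with `aabb`
C → no match — must end with `aabb`
D → match
E → no match — must end with `aabb`
F → no match
G → no match
Total matched: 1

1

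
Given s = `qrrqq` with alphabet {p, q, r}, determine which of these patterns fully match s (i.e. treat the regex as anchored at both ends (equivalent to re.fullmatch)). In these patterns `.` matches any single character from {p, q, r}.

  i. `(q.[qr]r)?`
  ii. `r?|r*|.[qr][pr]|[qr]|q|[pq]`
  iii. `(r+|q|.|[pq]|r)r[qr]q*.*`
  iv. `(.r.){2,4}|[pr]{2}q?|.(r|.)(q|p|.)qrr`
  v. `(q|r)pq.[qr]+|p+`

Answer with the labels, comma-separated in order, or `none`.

i → no match
ii → no match
iii → match
iv → no match
v → no match

iii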